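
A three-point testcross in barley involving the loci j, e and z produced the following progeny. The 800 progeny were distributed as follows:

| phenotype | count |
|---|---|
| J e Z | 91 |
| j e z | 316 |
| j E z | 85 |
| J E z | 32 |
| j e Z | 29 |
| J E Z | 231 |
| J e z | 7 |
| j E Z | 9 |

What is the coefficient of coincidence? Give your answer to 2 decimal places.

The two most frequent reciprocal classes, j e z and J E Z, are the parental types, so the F1 was j e z / J E Z.
The two rarest classes, J e z and j E Z, are the double crossovers. Comparing them with the parentals, only the j allele has switched, so j is the middle locus and the order is z – j – e.
z–j: (61 + 16)/800 = 0.0963; j–e: (176 + 16)/800 = 0.2400.
Expected DCO frequency = 0.0963 × 0.2400 ≈ 0.02311; observed = 16/800 ≈ 0.02000.
Coefficient of coincidence = 0.02000/0.02311 ≈ 0.87.

0.87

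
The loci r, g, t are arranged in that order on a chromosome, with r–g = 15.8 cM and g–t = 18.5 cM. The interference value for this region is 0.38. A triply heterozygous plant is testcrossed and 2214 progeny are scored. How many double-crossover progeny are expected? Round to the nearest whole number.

40

Map distances give recombination frequencies of 0.158 and 0.185 for the two intervals.
With interference 0.38 (so coincidence = 0.62), expected double-crossover frequency = 0.158 × 0.185 × 0.62 = 0.01812.
Expected number = 0.01812 × 2214 = 40.12 ≈ 40.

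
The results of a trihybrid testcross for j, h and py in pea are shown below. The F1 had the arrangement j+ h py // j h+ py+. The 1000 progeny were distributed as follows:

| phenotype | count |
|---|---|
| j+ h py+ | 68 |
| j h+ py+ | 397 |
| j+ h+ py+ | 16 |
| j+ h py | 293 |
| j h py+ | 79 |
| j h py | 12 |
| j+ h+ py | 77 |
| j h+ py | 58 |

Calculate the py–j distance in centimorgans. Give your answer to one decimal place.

The two rarest classes, j h py and j+ h+ py+, are the double crossovers. Comparing them with the parentals, only the j allele has switched, so j is the middle locus and the order is py – j – h.
Crossovers in the py–j interval produce the single-crossover classes j+ h py+ and j h+ py (68 + 58 = 126) plus the double crossovers (28).
RF(py–j) = (126 + 28) / 1000 = 154/1000 = 0.1540 → 15.4 centimorgans.

15.4 centimorgans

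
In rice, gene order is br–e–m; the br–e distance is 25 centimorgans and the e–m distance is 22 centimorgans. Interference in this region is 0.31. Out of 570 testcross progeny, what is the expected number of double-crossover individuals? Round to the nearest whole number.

Map distances give recombination frequencies of 0.250 and 0.220 for the two intervals.
With interference 0.31 (so coincidence = 0.69), expected double-crossover frequency = 0.250 × 0.220 × 0.69 = 0.03795.
Expected number = 0.03795 × 570 = 21.63 ≈ 22.

22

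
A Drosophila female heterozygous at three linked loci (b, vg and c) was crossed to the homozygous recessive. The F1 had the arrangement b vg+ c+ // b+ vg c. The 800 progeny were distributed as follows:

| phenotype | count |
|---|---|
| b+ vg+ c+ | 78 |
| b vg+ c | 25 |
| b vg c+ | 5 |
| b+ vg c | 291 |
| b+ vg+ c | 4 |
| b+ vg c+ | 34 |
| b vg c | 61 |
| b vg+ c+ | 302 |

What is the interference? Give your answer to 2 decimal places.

The two rarest classes, b vg c+ and b+ vg+ c, are the double crossovers. Comparing them with the parentals, only the vg allele has switched, so vg is the middle locus and the order is b – vg – c.
b–vg: (139 + 9)/800 = 0.1850; vg–c: (59 + 9)/800 = 0.0850.
Expected DCO frequency = 0.1850 × 0.0850 ≈ 0.01572; observed = 9/800 ≈ 0.01125.
Coefficient of coincidence = 0.01125/0.01572 ≈ 0.72; interference = 1 − 0.72 = 0.28.

0.28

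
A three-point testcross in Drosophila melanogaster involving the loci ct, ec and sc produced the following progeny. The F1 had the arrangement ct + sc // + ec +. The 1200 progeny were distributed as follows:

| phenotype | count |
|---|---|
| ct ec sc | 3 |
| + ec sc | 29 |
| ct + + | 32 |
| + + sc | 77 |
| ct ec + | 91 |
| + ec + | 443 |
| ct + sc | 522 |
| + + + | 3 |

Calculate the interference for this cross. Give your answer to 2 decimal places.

The two rarest classes, ct ec sc and + + +, are the double crossovers. Comparing them with the parentals, only the ec allele has switched, so ec is the middle locus and the order is sc – ec – ct.
sc–ec: (61 + 6)/1200 = 0.0558; ec–ct: (168 + 6)/1200 = 0.1450.
Expected DCO frequency = 0.0558 × 0.1450 ≈ 0.00809; observed = 6/1200 ≈ 0.00500.
Coefficient of coincidence = 0.00500/0.00809 ≈ 0.62; interference = 1 − 0.62 = 0.38.

0.38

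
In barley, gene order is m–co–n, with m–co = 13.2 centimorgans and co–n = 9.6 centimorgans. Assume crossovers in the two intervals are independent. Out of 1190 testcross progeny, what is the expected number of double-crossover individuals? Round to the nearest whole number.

Map distances give recombination frequencies of 0.132 and 0.096 for the two intervals.
With no interference, expected double-crossover frequency = 0.132 × 0.096 = 0.01267.
Expected number = 0.01267 × 1190 = 15.08 ≈ 15.

15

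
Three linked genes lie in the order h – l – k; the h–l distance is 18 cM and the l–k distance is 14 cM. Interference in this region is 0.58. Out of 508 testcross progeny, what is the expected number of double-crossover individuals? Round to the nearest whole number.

Map distances give recombination frequencies of 0.180 and 0.140 for the two intervals.
With interference 0.58 (so coincidence = 0.42), expected double-crossover frequency = 0.180 × 0.140 × 0.42 = 0.01058.
Expected number = 0.01058 × 508 = 5.38 ≈ 5.

5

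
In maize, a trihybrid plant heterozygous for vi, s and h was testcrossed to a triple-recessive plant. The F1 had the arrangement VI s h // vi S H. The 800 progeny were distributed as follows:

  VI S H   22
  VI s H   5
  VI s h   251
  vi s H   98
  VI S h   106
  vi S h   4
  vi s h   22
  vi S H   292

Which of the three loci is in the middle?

h

The two rarest classes, VI s H and vi S h, are the double crossovers. Comparing them with the parentals, only the h allele has switched, so h is the middle locus and the order is vi – h – s.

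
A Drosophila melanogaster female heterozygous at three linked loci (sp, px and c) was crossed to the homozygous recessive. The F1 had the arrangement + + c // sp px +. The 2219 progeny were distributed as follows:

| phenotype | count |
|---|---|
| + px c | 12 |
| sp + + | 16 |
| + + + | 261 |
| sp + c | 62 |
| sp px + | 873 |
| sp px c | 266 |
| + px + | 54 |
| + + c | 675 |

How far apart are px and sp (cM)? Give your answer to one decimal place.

The two rarest classes, + px c and sp + +, are the double crossovers. Comparing them with the parentals, only the px allele has switched, so px is the middle locus and the order is c – px – sp.
Crossovers in the px–sp interval produce the single-crossover classes sp + c and + px + (62 + 54 = 116) plus the double crossovers (28).
RF(px–sp) = (116 + 28) / 2219 = 144/2219 = 0.0649 → 6.5 cM.

6.5 cM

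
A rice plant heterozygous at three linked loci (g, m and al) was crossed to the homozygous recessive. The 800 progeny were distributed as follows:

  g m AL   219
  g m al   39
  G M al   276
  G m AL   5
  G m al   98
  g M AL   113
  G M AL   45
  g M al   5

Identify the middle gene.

g

The two most frequent reciprocal classes, g m AL and G M al, are the parental types, so the F1 was g m AL / G M al.
The two rarest classes, G m AL and g M al, are the double crossovers. Comparing them with the parentals, only the g allele has switched, so g is the middle locus and the order is al – g – m.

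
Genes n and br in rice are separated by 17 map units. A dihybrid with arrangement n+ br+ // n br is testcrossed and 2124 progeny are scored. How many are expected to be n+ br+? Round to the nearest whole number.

881

A map distance of 17 map units corresponds to a recombination frequency of 0.170.
The F1 is n+ br+ / n br, so n+ br+ is a parental gamete class with expected frequency (1 − r)/2 = 0.830/2 = 0.4150.
Expected number = 0.4150 × 2124 = 881.46 ≈ 881.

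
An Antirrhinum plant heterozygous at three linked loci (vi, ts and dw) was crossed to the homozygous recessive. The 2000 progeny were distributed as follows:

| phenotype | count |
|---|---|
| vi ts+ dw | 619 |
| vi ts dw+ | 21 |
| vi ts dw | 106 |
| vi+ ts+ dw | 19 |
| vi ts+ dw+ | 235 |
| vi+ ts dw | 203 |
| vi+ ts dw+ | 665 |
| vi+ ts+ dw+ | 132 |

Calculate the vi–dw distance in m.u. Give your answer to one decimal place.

23.9 m.u.

The two most frequent reciprocal classes, vi+ ts dw+ and vi ts+ dw, are the parental types, so the F1 was vi+ ts dw+ / vi ts+ dw.
The two rarest classes, vi ts dw+ and vi+ ts+ dw, are the double crossovers. Comparing them with the parentals, only the vi allele has switched, so vi is the middle locus and the order is dw – vi – ts.
Crossovers in the dw–vi interval produce the single-crossover classes vi+ ts dw and vi ts+ dw+ (203 + 235 = 438) plus the double crossovers (40).
RF(dw–vi) = (438 + 40) / 2000 = 478/2000 = 0.2390 → 23.9 m.u.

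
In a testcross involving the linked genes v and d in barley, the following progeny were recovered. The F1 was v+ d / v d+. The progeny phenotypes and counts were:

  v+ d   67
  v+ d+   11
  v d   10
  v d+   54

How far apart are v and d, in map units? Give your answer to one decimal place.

The recombinant classes are v+ d+ and v d: 11 + 10 = 21.
Recombination frequency = 21/142 = 0.1479 ≈ 14.8%, i.e. 14.8 map units.

14.8 map units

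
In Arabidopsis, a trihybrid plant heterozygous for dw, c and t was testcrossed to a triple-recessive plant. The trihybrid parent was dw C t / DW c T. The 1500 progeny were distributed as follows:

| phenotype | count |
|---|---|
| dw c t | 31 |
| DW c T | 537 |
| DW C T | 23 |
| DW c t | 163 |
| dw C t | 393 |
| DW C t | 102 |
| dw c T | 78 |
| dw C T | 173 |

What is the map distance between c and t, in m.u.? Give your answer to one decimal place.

The two rarest classes, dw c t and DW C T, are the double crossovers. Comparing them with the parentals, only the c allele has switched, so c is the middle locus and the order is dw – c – t.
Crossovers in the c–t interval produce the single-crossover classes dw C T and DW c t (173 + 163 = 336) plus the double crossovers (54).
RF(c–t) = (336 + 54) / 1500 = 390/1500 = 0.2600 → 26.0 m.u.

26.0 m.u.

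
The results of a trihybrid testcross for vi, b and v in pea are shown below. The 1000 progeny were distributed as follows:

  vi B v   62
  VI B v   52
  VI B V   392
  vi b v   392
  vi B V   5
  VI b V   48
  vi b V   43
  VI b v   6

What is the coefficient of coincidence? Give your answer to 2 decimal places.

0.86

The two most frequent reciprocal classes, VI B V and vi b v, are the parental types, so the F1 was VI B V / vi b v.
The two rarest classes, vi B V and VI b v, are the double crossovers. Comparing them with the parentals, only the vi allele has switched, so vi is the middle locus and the order is b – vi – v.
b–vi: (110 + 11)/1000 = 0.1210; vi–v: (95 + 11)/1000 = 0.1060.
Expected DCO frequency = 0.1210 × 0.1060 ≈ 0.01283; observed = 11/1000 ≈ 0.01100.
Coefficient of coincidence = 0.01100/0.01283 ≈ 0.86.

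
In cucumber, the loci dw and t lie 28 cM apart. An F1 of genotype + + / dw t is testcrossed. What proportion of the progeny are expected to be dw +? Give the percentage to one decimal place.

A map distance of 28 cM corresponds to a recombination frequency of 0.280.
The F1 is + + / dw t, so dw + is a recombinant gamete class with expected frequency r/2 = 0.280/2 = 0.1400.
That is 0.1400 = 14.0% of the progeny.

14.0%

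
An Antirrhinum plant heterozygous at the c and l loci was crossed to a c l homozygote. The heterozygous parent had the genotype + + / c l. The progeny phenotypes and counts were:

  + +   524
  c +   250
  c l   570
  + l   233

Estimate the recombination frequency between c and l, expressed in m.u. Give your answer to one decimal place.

The recombinant classes are + l and c +: 233 + 250 = 483.
Recombination frequency = 483/1577 = 0.3063 ≈ 30.6%, i.e. 30.6 m.u.

30.6 m.u.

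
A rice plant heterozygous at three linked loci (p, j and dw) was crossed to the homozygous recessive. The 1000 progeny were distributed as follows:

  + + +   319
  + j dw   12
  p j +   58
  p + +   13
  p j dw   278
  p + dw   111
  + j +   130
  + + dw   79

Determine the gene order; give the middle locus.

The two most frequent reciprocal classes, p j dw and + + +, are the parental types, so the F1 was p j dw / + + +.
The two rarest classes, + j dw and p + +, are the double crossovers. Comparing them with the parentals, only the p allele has switched, so p is the middle locus and the order is dw – p – j.

p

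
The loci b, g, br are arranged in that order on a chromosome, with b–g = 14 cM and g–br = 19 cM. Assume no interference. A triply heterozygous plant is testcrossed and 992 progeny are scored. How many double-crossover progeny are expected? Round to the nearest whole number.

Map distances give recombination frequencies of 0.140 and 0.190 for the two intervals.
With no interference, expected double-crossover frequency = 0.140 × 0.190 = 0.02660.
Expected number = 0.02660 × 992 = 26.39 ≈ 26.

26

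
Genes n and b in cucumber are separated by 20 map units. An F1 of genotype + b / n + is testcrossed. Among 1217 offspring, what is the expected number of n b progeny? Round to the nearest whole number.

A map distance of 20 map units corresponds to a recombination frequency of 0.200.
The F1 is + b / n +, so n b is a recombinant gamete class with expected frequency r/2 = 0.200/2 = 0.1000.
Expected number = 0.1000 × 1217 = 121.70 ≈ 122.

122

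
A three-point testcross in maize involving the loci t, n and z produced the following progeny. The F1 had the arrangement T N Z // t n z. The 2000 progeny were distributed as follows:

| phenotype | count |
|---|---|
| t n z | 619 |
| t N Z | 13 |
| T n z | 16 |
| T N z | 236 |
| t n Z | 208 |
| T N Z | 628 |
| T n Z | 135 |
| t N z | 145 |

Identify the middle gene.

The two rarest classes, t N Z and T n z, are the double crossovers. Comparing them with the parentals, only the t allele has switched, so t is the middle locus and the order is n – t – z.

t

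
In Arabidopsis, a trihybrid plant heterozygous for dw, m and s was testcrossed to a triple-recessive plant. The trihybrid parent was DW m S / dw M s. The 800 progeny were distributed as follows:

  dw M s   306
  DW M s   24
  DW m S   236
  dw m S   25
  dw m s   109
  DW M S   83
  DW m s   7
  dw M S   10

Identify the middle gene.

The two rarest classes, DW m s and dw M S, are the double crossovers. Comparing them with the parentals, only the s allele has switched, so s is the middle locus and the order is m – s – dw.

s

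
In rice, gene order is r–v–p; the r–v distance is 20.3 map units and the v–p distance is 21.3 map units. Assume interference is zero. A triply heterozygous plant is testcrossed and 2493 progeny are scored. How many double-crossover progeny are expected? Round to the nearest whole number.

Map distances give recombination frequencies of 0.203 and 0.213 for the two intervals.
With no interference, expected double-crossover frequency = 0.203 × 0.213 = 0.04324.
Expected number = 0.04324 × 2493 = 107.79 ≈ 108.

108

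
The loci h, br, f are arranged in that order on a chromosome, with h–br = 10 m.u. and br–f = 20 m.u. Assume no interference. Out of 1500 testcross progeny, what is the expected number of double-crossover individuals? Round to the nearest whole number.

Map distances give recombination frequencies of 0.100 and 0.200 for the two intervals.
With no interference, expected double-crossover frequency = 0.100 × 0.200 = 0.02000.
Expected number = 0.02000 × 1500 = 30.00 ≈ 30.

30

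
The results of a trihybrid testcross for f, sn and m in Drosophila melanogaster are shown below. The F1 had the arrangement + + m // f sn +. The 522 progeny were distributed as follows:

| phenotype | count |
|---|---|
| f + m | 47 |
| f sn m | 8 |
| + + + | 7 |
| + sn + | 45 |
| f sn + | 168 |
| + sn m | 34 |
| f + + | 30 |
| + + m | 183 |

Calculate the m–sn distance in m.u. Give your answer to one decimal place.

15.1 m.u.

The two rarest classes, + + + and f sn m, are the double crossovers. Comparing them with the parentals, only the m allele has switched, so m is the middle locus and the order is sn – m – f.
Crossovers in the sn–m interval produce the single-crossover classes + sn m and f + + (34 + 30 = 64) plus the double crossovers (15).
RF(sn–m) = (64 + 15) / 522 = 79/522 = 0.1513 → 15.1 m.u.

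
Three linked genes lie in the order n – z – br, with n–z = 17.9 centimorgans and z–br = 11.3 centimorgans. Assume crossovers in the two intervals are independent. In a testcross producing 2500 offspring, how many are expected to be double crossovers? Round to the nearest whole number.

Map distances give recombination frequencies of 0.179 and 0.113 for the two intervals.
With no interference, expected double-crossover frequency = 0.179 × 0.113 = 0.02023.
Expected number = 0.02023 × 2500 = 50.57 ≈ 51.

51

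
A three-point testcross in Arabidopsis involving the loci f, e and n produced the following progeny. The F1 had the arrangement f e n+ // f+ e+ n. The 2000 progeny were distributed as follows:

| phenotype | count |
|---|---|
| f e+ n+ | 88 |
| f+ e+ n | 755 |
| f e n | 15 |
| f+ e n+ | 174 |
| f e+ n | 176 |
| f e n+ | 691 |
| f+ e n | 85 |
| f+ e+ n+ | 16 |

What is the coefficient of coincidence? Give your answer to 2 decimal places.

0.80

The two rarest classes, f e n and f+ e+ n+, are the double crossovers. Comparing them with the parentals, only the n allele has switched, so n is the middle locus and the order is e – n – f.
e–n: (173 + 31)/2000 = 0.1020; n–f: (350 + 31)/2000 = 0.1905.
Expected DCO frequency = 0.1020 × 0.1905 ≈ 0.01943; observed = 31/2000 ≈ 0.01550.
Coefficient of coincidence = 0.01550/0.01943 ≈ 0.80.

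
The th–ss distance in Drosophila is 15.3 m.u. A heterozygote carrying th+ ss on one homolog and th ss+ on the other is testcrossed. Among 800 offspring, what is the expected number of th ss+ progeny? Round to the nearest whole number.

339

A map distance of 15.3 m.u. corresponds to a recombination frequency of 0.153.
The F1 is th+ ss / th ss+, so th ss+ is a parental gamete class with expected frequency (1 − r)/2 = 0.847/2 = 0.4235.
Expected number = 0.4235 × 800 = 338.80 ≈ 339.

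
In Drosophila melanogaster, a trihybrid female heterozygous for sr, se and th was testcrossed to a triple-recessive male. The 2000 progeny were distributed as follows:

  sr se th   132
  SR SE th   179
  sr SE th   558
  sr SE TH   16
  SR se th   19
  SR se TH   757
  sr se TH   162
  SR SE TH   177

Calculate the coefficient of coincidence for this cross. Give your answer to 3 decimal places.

0.541

The two most frequent reciprocal classes, sr SE th and SR se TH, are the parental types, so the F1 was sr SE th / SR se TH.
The two rarest classes, sr SE TH and SR se th, are the double crossovers. Comparing them with the parentals, only the th allele has switched, so th is the middle locus and the order is se – th – sr.
se–th: (309 + 35)/2000 = 0.1720; th–sr: (341 + 35)/2000 = 0.1880.
Expected DCO frequency = 0.1720 × 0.1880 ≈ 0.03234; observed = 35/2000 ≈ 0.01750.
Coefficient of coincidence = 0.01750/0.03234 ≈ 0.541.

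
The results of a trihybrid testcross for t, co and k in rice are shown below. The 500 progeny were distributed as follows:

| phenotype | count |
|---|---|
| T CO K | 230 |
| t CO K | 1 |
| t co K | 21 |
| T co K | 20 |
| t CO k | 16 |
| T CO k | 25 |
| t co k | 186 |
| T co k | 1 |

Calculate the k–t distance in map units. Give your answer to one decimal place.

The two most frequent reciprocal classes, T CO K and t co k, are the parental types, so the F1 was T CO K / t co k.
The two rarest classes, t CO K and T co k, are the double crossovers. Comparing them with the parentals, only the t allele has switched, so t is the middle locus and the order is co – t – k.
Crossovers in the t–k interval produce the single-crossover classes T CO k and t co K (25 + 21 = 46) plus the double crossovers (2).
RF(t–k) = (46 + 2) / 500 = 48/500 = 0.0960 → 9.6 map units.

9.6 map units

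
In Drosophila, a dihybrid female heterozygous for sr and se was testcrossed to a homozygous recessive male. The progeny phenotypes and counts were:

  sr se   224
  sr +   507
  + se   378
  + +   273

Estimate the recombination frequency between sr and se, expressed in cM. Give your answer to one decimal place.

The two most frequent classes, + se (378) and sr + (507), are the parental types, so the F1 was + se / sr +.
The recombinant classes are + + and sr se: 273 + 224 = 497.
Recombination frequency = 497/1382 = 0.3596 ≈ 36.0%, i.e. 36.0 cM.

36.0 cM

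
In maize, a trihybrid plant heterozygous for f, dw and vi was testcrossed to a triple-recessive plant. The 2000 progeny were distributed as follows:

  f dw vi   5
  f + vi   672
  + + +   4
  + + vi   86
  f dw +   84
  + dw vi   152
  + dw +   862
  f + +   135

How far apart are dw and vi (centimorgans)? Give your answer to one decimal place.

14.8 centimorgans

The two most frequent reciprocal classes, f + vi and + dw +, are the parental types, so the F1 was f + vi / + dw +.
The two rarest classes, f dw vi and + + +, are the double crossovers. Comparing them with the parentals, only the dw allele has switched, so dw is the middle locus and the order is vi – dw – f.
Crossovers in the vi–dw interval produce the single-crossover classes f + + and + dw vi (135 + 152 = 287) plus the double crossovers (9).
RF(vi–dw) = (287 + 9) / 2000 = 296/2000 = 0.1480 → 14.8 centimorgans.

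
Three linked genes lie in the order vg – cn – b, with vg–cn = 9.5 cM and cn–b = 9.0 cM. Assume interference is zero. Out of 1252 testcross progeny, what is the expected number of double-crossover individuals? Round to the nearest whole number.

Map distances give recombination frequencies of 0.095 and 0.090 for the two intervals.
With no interference, expected double-crossover frequency = 0.095 × 0.090 = 0.00855.
Expected number = 0.00855 × 1252 = 10.70 ≈ 11.

11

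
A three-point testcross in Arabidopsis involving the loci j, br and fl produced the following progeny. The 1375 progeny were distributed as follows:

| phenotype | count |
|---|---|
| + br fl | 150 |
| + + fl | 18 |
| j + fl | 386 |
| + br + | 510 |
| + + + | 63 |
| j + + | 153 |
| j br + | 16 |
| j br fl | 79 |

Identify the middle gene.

The two most frequent reciprocal classes, + br + and j + fl, are the parental types, so the F1 was + br + / j + fl.
The two rarest classes, j br + and + + fl, are the double crossovers. Comparing them with the parentals, only the j allele has switched, so j is the middle locus and the order is fl – j – br.

j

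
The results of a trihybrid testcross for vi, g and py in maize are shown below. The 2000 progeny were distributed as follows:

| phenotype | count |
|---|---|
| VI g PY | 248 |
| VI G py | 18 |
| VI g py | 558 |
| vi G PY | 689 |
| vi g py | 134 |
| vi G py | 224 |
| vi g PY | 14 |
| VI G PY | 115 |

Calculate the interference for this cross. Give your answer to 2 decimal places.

The two most frequent reciprocal classes, VI g py and vi G PY, are the parental types, so the F1 was VI g py / vi G PY.
The two rarest classes, VI G py and vi g PY, are the double crossovers. Comparing them with the parentals, only the g allele has switched, so g is the middle locus and the order is py – g – vi.
py–g: (472 + 32)/2000 = 0.2520; g–vi: (249 + 32)/2000 = 0.1405.
Expected DCO frequency = 0.2520 × 0.1405 ≈ 0.03541; observed = 32/2000 ≈ 0.01600.
Coefficient of coincidence = 0.01600/0.03541 ≈ 0.45; interference = 1 − 0.45 = 0.55.

0.55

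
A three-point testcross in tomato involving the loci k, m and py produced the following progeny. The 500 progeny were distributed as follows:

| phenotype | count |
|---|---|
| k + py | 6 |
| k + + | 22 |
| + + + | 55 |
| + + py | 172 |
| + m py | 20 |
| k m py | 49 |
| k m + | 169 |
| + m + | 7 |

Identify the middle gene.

k

The two most frequent reciprocal classes, k m + and + + py, are the parental types, so the F1 was k m + / + + py.
The two rarest classes, + m + and k + py, are the double crossovers. Comparing them with the parentals, only the k allele has switched, so k is the middle locus and the order is m – k – py.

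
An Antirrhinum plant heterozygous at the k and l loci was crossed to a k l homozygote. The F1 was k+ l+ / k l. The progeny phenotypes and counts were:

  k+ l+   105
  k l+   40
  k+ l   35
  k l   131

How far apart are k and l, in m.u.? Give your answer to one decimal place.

The recombinant classes are k+ l and k l+: 35 + 40 = 75.
Recombination frequency = 75/311 = 0.2412 ≈ 24.1%, i.e. 24.1 m.u.

24.1 m.u.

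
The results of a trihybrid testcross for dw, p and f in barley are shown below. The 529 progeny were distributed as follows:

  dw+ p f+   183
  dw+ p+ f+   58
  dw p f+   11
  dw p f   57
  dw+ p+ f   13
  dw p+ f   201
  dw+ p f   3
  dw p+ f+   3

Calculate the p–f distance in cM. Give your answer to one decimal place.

The two most frequent reciprocal classes, dw p+ f and dw+ p f+, are the parental types, so the F1 was dw p+ f / dw+ p f+.
The two rarest classes, dw p+ f+ and dw+ p f, are the double crossovers. Comparing them with the parentals, only the f allele has switched, so f is the middle locus and the order is dw – f – p.
Crossovers in the f–p interval produce the single-crossover classes dw p f and dw+ p+ f+ (57 + 58 = 115) plus the double crossovers (6).
RF(f–p) = (115 + 6) / 529 = 121/529 = 0.2287 → 22.9 cM.

22.9 cM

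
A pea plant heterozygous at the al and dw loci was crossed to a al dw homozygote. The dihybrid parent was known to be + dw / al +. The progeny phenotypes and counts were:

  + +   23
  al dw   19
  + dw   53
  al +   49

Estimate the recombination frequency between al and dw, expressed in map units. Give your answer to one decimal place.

The recombinant classes are + + and al dw: 23 + 19 = 42.
Recombination frequency = 42/144 = 0.2917 ≈ 29.2%, i.e. 29.2 map units.

29.2 map units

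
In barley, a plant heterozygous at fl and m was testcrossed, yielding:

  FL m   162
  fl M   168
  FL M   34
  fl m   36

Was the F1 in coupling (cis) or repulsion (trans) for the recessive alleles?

The two most frequent classes are FL m (162) and fl M (168); these are the parental (non-recombinant) types.
So the F1 carried FL m on one chromosome and fl M on the other — the recessive alleles are on opposite chromosomes (trans / repulsion).

trans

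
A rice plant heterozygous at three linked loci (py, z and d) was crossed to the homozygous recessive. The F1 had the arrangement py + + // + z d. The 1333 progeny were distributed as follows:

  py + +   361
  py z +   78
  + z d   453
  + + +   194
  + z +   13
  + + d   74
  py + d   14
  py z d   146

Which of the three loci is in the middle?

The two rarest classes, py + d and + z +, are the double crossovers. Comparing them with the parentals, only the d allele has switched, so d is the middle locus and the order is z – d – py.

d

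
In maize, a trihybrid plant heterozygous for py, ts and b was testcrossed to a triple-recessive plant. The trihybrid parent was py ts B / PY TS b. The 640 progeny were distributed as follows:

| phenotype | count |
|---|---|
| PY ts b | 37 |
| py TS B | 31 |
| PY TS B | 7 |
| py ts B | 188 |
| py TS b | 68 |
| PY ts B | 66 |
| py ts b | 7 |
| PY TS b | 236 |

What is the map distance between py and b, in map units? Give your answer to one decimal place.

The two rarest classes, py ts b and PY TS B, are the double crossovers. Comparing them with the parentals, only the b allele has switched, so b is the middle locus and the order is py – b – ts.
Crossovers in the py–b interval produce the single-crossover classes PY ts B and py TS b (66 + 68 = 134) plus the double crossovers (14).
RF(py–b) = (134 + 14) / 640 = 148/640 = 0.2313 → 23.1 map units.

23.1 map units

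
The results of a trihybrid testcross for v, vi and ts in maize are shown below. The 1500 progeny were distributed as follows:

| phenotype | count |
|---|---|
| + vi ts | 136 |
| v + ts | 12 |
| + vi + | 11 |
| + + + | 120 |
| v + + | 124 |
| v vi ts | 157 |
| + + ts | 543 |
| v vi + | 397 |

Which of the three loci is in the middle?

v

The two most frequent reciprocal classes, v vi + and + + ts, are the parental types, so the F1 was v vi + / + + ts.
The two rarest classes, + vi + and v + ts, are the double crossovers. Comparing them with the parentals, only the v allele has switched, so v is the middle locus and the order is vi – v – ts.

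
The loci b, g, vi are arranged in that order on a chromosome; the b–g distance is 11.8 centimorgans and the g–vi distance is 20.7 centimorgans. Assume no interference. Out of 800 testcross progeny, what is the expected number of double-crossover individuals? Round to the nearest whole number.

Map distances give recombination frequencies of 0.118 and 0.207 for the two intervals.
With no interference, expected double-crossover frequency = 0.118 × 0.207 = 0.02443.
Expected number = 0.02443 × 800 = 19.54 ≈ 20.

20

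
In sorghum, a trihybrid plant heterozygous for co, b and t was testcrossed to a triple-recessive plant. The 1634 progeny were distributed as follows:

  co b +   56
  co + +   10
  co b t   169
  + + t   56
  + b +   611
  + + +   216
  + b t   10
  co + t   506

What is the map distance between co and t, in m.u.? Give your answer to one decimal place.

8.1 m.u.

The two most frequent reciprocal classes, co + t and + b +, are the parental types, so the F1 was co + t / + b +.
The two rarest classes, co + + and + b t, are the double crossovers. Comparing them with the parentals, only the t allele has switched, so t is the middle locus and the order is co – t – b.
Crossovers in the co–t interval produce the single-crossover classes + + t and co b + (56 + 56 = 112) plus the double crossovers (20).
RF(co–t) = (112 + 20) / 1634 = 132/1634 = 0.0808 → 8.1 m.u.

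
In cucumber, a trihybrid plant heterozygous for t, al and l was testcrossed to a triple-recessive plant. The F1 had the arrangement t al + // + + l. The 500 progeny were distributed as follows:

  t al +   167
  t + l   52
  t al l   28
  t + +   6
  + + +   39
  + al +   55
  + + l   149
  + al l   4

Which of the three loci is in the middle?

al

The two rarest classes, t + + and + al l, are the double crossovers. Comparing them with the parentals, only the al allele has switched, so al is the middle locus and the order is l – al – t.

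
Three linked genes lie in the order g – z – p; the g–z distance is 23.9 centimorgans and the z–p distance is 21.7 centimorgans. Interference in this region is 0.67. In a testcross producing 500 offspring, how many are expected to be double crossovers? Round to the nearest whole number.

9

Map distances give recombination frequencies of 0.239 and 0.217 for the two intervals.
With interference 0.67 (so coincidence = 0.33), expected double-crossover frequency = 0.239 × 0.217 × 0.33 = 0.01711.
Expected number = 0.01711 × 500 = 8.56 ≈ 9.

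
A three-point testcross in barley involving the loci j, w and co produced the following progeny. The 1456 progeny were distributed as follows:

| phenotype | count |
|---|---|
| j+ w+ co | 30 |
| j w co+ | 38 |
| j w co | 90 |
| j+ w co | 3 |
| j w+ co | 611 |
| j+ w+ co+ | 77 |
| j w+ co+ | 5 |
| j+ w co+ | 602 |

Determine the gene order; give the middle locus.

co

The two most frequent reciprocal classes, j+ w co+ and j w+ co, are the parental types, so the F1 was j+ w co+ / j w+ co.
The two rarest classes, j+ w co and j w+ co+, are the double crossovers. Comparing them with the parentals, only the co allele has switched, so co is the middle locus and the order is j – co – w.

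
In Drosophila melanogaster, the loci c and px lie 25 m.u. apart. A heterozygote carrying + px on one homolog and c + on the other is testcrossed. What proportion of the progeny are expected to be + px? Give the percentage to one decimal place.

37.5%

A map distance of 25 m.u. corresponds to a recombination frequency of 0.250.
The F1 is + px / c +, so + px is a parental gamete class with expected frequency (1 − r)/2 = 0.750/2 = 0.3750.
That is 0.3750 = 37.5% of the progeny.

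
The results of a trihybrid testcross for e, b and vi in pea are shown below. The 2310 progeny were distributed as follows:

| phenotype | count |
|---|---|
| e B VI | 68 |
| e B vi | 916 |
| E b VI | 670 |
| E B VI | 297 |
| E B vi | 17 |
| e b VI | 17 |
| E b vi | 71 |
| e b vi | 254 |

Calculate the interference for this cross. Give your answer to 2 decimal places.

The two most frequent reciprocal classes, e B vi and E b VI, are the parental types, so the F1 was e B vi / E b VI.
The two rarest classes, E B vi and e b VI, are the double crossovers. Comparing them with the parentals, only the e allele has switched, so e is the middle locus and the order is vi – e – b.
vi–e: (139 + 34)/2310 = 0.0749; e–b: (551 + 34)/2310 = 0.2532.
Expected DCO frequency = 0.0749 × 0.2532 ≈ 0.01896; observed = 34/2310 ≈ 0.01472.
Coefficient of coincidence = 0.01472/0.01896 ≈ 0.78; interference = 1 − 0.78 = 0.22.

0.22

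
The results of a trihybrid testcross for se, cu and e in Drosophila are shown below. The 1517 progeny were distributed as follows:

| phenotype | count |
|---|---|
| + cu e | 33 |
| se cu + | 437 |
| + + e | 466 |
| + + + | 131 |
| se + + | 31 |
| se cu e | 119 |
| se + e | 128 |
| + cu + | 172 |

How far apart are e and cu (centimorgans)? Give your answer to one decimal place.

The two most frequent reciprocal classes, se cu + and + + e, are the parental types, so the F1 was se cu + / + + e.
The two rarest classes, se + + and + cu e, are the double crossovers. Comparing them with the parentals, only the cu allele has switched, so cu is the middle locus and the order is se – cu – e.
Crossovers in the cu–e interval produce the single-crossover classes se cu e and + + + (119 + 131 = 250) plus the double crossovers (64).
RF(cu–e) = (250 + 64) / 1517 = 314/1517 = 0.2070 → 20.7 centimorgans.

20.7 centimorgans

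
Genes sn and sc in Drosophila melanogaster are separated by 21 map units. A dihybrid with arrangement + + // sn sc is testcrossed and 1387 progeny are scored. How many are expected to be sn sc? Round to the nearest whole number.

548

A map distance of 21 map units corresponds to a recombination frequency of 0.210.
The F1 is + + / sn sc, so sn sc is a parental gamete class with expected frequency (1 − r)/2 = 0.790/2 = 0.3950.
Expected number = 0.3950 × 1387 = 547.87 ≈ 548.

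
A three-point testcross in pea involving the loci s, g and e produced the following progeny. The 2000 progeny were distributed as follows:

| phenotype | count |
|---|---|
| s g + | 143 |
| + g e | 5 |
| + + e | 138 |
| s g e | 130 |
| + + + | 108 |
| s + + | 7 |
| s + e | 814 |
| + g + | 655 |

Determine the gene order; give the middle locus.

e

The two most frequent reciprocal classes, + g + and s + e, are the parental types, so the F1 was + g + / s + e.
The two rarest classes, + g e and s + +, are the double crossovers. Comparing them with the parentals, only the e allele has switched, so e is the middle locus and the order is s – e – g.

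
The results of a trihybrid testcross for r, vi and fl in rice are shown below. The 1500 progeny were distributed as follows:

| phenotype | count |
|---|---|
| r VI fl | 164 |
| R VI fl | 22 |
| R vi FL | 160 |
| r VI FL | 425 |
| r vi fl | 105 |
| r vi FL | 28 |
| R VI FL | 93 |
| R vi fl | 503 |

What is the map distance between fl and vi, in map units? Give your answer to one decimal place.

The two most frequent reciprocal classes, r VI FL and R vi fl, are the parental types, so the F1 was r VI FL / R vi fl.
The two rarest classes, r vi FL and R VI fl, are the double crossovers. Comparing them with the parentals, only the vi allele has switched, so vi is the middle locus and the order is fl – vi – r.
Crossovers in the fl–vi interval produce the single-crossover classes r VI fl and R vi FL (164 + 160 = 324) plus the double crossovers (50).
RF(fl–vi) = (324 + 50) / 1500 = 374/1500 = 0.2493 → 24.9 map units.

24.9 map units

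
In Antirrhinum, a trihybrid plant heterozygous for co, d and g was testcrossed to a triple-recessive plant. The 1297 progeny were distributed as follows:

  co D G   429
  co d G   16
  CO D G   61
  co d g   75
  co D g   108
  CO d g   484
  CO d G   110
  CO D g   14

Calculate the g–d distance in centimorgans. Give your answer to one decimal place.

The two most frequent reciprocal classes, CO d g and co D G, are the parental types, so the F1 was CO d g / co D G.
The two rarest classes, CO D g and co d G, are the double crossovers. Comparing them with the parentals, only the d allele has switched, so d is the middle locus and the order is co – d – g.
Crossovers in the d–g interval produce the single-crossover classes CO d G and co D g (110 + 108 = 218) plus the double crossovers (30).
RF(d–g) = (218 + 30) / 1297 = 248/1297 = 0.1912 → 19.1 centimorgans.

19.1 centimorgans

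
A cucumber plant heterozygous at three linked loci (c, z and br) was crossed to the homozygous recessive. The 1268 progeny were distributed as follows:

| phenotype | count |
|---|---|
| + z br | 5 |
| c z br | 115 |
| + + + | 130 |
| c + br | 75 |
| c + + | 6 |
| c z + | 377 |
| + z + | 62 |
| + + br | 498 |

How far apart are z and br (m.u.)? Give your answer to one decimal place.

The two most frequent reciprocal classes, c z + and + + br, are the parental types, so the F1 was c z + / + + br.
The two rarest classes, c + + and + z br, are the double crossovers. Comparing them with the parentals, only the z allele has switched, so z is the middle locus and the order is br – z – c.
Crossovers in the br–z interval produce the single-crossover classes c z br and + + + (115 + 130 = 245) plus the double crossovers (11).
RF(br–z) = (245 + 11) / 1268 = 256/1268 = 0.2019 → 20.2 m.u.

20.2 m.u.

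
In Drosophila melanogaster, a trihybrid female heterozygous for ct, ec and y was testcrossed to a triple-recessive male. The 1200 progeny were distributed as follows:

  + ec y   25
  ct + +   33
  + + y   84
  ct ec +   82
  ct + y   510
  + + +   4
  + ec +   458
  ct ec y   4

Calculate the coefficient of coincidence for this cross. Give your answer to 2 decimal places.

The two most frequent reciprocal classes, ct + y and + ec +, are the parental types, so the F1 was ct + y / + ec +.
The two rarest classes, ct ec y and + + +, are the double crossovers. Comparing them with the parentals, only the ec allele has switched, so ec is the middle locus and the order is y – ec – ct.
y–ec: (58 + 8)/1200 = 0.0550; ec–ct: (166 + 8)/1200 = 0.1450.
Expected DCO frequency = 0.0550 × 0.1450 ≈ 0.00797; observed = 8/1200 ≈ 0.00667.
Coefficient of coincidence = 0.00667/0.00797 ≈ 0.84.

0.84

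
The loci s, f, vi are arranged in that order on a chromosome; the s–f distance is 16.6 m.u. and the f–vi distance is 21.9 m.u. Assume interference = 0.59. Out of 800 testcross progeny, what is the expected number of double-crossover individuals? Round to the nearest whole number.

Map distances give recombination frequencies of 0.166 and 0.219 for the two intervals.
With interference 0.59 (so coincidence = 0.41), expected double-crossover frequency = 0.166 × 0.219 × 0.41 = 0.01491.
Expected number = 0.01491 × 800 = 11.92 ≈ 12.

12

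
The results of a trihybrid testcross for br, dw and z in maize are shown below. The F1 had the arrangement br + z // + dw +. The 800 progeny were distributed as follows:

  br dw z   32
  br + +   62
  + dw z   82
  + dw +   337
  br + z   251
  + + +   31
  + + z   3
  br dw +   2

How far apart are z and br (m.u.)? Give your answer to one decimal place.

18.6 m.u.

The two rarest classes, + + z and br dw +, are the double crossovers. Comparing them with the parentals, only the br allele has switched, so br is the middle locus and the order is z – br – dw.
Crossovers in the z–br interval produce the single-crossover classes br + + and + dw z (62 + 82 = 144) plus the double crossovers (5).
RF(z–br) = (144 + 5) / 800 = 149/800 = 0.1862 → 18.6 m.u.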